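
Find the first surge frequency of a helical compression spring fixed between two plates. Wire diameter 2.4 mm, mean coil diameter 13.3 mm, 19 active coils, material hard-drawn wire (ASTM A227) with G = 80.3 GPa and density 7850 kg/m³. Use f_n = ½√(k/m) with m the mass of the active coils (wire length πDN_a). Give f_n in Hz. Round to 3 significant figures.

k = Gd⁴/(8D³N_a) = (80.3×10³)(2.4⁴)/(8·13.3³·19) = 7.4501 N/mm = 7450.1 N/m
Wire length L = πDN_a = π·13.3·19 = 793.88 mm
m = ρ·(πd²/4)·L = 7850 × 4.5239×10⁻⁶ m² × 0.79388 m = 0.028193 kg
f_n = ½√(k/m) = 0.5·√(7450.1/0.028193) = 0.5·√(2.6426e+05) = 257.03 Hz

257 Hz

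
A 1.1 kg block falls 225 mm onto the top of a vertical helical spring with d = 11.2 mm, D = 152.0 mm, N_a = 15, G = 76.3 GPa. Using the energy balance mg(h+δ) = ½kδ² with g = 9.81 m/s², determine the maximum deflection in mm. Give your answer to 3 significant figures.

k = Gd⁴/(8D³N_a) = (76.3×10³)(11.2⁴)/(8·152.0³·15) = 2.8489 N/mm
W = mg = 1.1 × 9.81 = 10.791 N
½kδ² − Wδ − Wh = 0 → δ = (W + √(W² + 2kWh))/k
δ = (10.791 + √(116.45 + 13834.4))/2.8489 = (10.791 + 118.11)/2.8489 = 45.246 mm

45.2 mm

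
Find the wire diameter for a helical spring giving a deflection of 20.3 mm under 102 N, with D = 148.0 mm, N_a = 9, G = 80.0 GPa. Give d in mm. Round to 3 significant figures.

11.0 mm

Required rate k = F/δ = 102/20.3 = 5.0246 N/mm
d = (8D³N_a·k / G)^(1/4) = (8·148.0³·9·5.0246 / (80.0×10³))^0.25
  = (14660)^0.25 = 11.0036 mm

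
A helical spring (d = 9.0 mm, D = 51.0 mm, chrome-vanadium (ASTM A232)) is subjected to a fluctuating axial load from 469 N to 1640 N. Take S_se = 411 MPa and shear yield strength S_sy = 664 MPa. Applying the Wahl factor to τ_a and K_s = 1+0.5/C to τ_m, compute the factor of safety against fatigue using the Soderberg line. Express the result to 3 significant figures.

1.59

C = D/d = 51.0/9.0 = 5.6667; K_W = (4C−1)/(4C−4)+0.615/C = 1.2692; K_s = 1+0.5/C = 1.0882
F_a = (F_max−F_min)/2 = 585.5 N; F_m = (F_max+F_min)/2 = 1054.5 N
τ_a = K_W·8F_aD/(πd³) = 1.2692 × 104.31 = 132.39 MPa
τ_m = K_s·8F_mD/(πd³) = 1.0882 × 187.86 = 204.43 MPa
Soderberg: 1/n_f = τ_a/S_se + τ_m/S_sy = 132.39/411 + 204.43/664 = 0.32212 + 0.30788 = 0.63
n_f = 1/0.63 = 1.587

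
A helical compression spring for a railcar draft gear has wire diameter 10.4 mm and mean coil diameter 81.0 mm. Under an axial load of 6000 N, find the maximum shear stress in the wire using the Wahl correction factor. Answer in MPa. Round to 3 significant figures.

1310 MPa

Spring index C = D/d = 81.0/10.4 = 7.7885
K_W = (4C−1)/(4C−4) + 0.615/C = 30.154/27.154 + 0.0790 = 1.1894
τ₀ = 8FD/(πd³) = 8·6000·81.0/(π·10.4³) = 3.888e+06/3533.9 = 1100.2 MPa
τ_max = K·τ₀ = 1.1894 × 1100.2 = 1308.6 MPa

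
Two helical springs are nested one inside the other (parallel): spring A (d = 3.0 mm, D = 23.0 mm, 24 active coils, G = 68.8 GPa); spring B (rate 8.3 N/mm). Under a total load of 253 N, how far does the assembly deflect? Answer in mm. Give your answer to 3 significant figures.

k_A = Gd⁴/(8D³N_a) = (68.8×10³)(3.0⁴)/(8·23.0³·24) = 2.3856 N/mm
Parallel: k_eq = 2.3856 + 8.3 = 10.686 N/mm
δ = F/k_eq = 253/10.686 = 23.677 mm

23.7 mm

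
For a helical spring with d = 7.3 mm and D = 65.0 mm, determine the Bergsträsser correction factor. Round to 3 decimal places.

C = D/d = 65.0/7.3 = 8.9041
K_B = (4C+2)/(4C−3) = 37.616/32.616 = 1.1533

1.153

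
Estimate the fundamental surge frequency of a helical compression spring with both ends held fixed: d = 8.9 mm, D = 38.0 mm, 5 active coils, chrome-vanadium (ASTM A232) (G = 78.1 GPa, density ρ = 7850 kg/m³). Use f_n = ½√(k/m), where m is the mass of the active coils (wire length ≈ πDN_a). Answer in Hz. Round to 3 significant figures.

k = Gd⁴/(8D³N_a) = (78.1×10³)(8.9⁴)/(8·38.0³·5) = 223.25 N/mm = 2.2325e+05 N/m
Wire length L = πDN_a = π·38.0·5 = 596.9 mm
m = ρ·(πd²/4)·L = 7850 × 62.211×10⁻⁶ m² × 0.5969 m = 0.2915 kg
f_n = ½√(k/m) = 0.5·√(2.2325e+05/0.2915) = 0.5·√(7.6587e+05) = 437.57 Hz

438 Hz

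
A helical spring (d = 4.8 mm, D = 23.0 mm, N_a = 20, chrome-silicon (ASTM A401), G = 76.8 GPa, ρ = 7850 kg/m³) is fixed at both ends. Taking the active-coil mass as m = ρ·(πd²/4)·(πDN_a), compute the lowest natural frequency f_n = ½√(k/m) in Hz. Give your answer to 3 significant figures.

k = Gd⁴/(8D³N_a) = (76.8×10³)(4.8⁴)/(8·23.0³·20) = 20.942 N/mm = 20942 N/m
Wire length L = πDN_a = π·23.0·20 = 1445.1 mm
m = ρ·(πd²/4)·L = 7850 × 18.096×10⁻⁶ m² × 1.4451 m = 0.20528 kg
f_n = ½√(k/m) = 0.5·√(20942/0.20528) = 0.5·√(1.0202e+05) = 159.7 Hz

160 Hz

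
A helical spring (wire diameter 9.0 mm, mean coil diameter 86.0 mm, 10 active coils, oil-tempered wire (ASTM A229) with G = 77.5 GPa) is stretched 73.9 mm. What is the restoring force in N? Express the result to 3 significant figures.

738 N

k = Gd⁴/(8D³N_a) = (77.5×10³)(9.0⁴)/(8·86.0³·10) = 9.9928 N/mm
F = k·δ = 9.9928 × 73.9 = 738.47 N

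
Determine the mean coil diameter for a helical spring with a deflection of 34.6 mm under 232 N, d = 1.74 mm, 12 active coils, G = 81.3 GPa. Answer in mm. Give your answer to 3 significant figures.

10.5 mm

Required rate k = F/δ = 232/34.6 = 6.7052 N/mm
D = (Gd⁴/(8N_a·k))^(1/3) = (81.3×10³·1.74⁴/(8·12·6.7052))^(1/3)
  = (1157.72)^(1/3) = 10.5003 mm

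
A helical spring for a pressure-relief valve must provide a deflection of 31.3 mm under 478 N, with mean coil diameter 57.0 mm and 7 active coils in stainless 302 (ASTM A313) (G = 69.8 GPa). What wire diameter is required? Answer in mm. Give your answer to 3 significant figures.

Required rate k = F/δ = 478/31.3 = 15.272 N/mm
d = (8D³N_a·k / G)^(1/4) = (8·57.0³·7·15.272 / (69.8×10³))^0.25
  = (2269)^0.25 = 6.9018 mm

6.90 mm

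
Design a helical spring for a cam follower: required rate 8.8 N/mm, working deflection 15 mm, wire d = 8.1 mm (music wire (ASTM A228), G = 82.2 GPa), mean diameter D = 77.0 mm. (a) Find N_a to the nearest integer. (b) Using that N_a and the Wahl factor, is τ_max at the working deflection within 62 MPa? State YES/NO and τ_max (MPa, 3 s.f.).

N_a = Gd⁴/(8D³k) = (82.2×10³)(8.1⁴)/(8·77.0³·8.8) = 11.01 → N_a = 11
Actual rate k = Gd⁴/(8D³·11) = 8.8076 N/mm
Working load F = kδ = 8.8076·15 = 132.11 N
C = 77.0/8.1 = 9.5062; K_W = (4C−1)/(4C−4)+0.615/C = 1.1529
τ_max = K_W·8FD/(πd³) = 1.1529·48.744 = 56.196 MPa
τ_max ≤ 62 MPa → acceptable

(a) 11 coils; (b) YES, τ_max = 56.2 MPa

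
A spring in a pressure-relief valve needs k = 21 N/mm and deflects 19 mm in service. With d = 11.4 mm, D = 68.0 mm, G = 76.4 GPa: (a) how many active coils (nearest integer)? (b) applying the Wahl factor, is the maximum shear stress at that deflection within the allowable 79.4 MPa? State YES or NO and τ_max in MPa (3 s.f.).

N_a = Gd⁴/(8D³k) = (76.4×10³)(11.4⁴)/(8·68.0³·21) = 24.43 → N_a = 24
Actual rate k = Gd⁴/(8D³·24) = 21.374 N/mm
Working load F = kδ = 21.374·19 = 406.11 N
C = 68.0/11.4 = 5.9649; K_W = (4C−1)/(4C−4)+0.615/C = 1.2542
τ_max = K_W·8FD/(πd³) = 1.2542·47.465 = 59.529 MPa
τ_max ≤ 79.4 MPa → acceptable

(a) 24 coils; (b) YES, τ_max = 59.5 MPa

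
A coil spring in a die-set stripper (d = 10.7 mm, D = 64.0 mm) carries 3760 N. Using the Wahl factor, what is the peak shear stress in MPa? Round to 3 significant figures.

627 MPa

Spring index C = D/d = 64.0/10.7 = 5.9813
K_W = (4C−1)/(4C−4) + 0.615/C = 22.925/19.925 + 0.1028 = 1.2534
τ₀ = 8FD/(πd³) = 8·3760·64.0/(π·10.7³) = 1.92512e+06/3848.6 = 500.21 MPa
τ_max = K·τ₀ = 1.2534 × 500.21 = 626.96 MPa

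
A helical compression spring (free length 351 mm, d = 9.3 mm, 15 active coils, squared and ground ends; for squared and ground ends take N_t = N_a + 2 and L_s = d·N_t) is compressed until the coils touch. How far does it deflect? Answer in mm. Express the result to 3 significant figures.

N_t = 17; L_s = 9.3·17 = 158.1 mm
δ_solid = L₀ − L_s = 351 − 158.1 = 192.9 mm

193 mm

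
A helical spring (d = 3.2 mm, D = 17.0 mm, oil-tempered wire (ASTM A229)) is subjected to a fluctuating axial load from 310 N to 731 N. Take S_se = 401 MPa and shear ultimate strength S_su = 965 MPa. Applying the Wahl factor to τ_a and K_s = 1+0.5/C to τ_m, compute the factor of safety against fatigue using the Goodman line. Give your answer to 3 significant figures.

C = D/d = 17.0/3.2 = 5.3125; K_W = (4C−1)/(4C−4)+0.615/C = 1.2897; K_s = 1+0.5/C = 1.0941
F_a = (F_max−F_min)/2 = 210.5 N; F_m = (F_max+F_min)/2 = 520.5 N
τ_a = K_W·8F_aD/(πd³) = 1.2897 × 278.09 = 358.65 MPa
τ_m = K_s·8F_mD/(πd³) = 1.0941 × 687.64 = 752.36 MPa
Goodman: 1/n_f = τ_a/S_se + τ_m/S_su = 358.65/401 + 752.36/965 = 0.89439 + 0.77964 = 1.674
n_f = 1/1.674 = 0.5974

0.597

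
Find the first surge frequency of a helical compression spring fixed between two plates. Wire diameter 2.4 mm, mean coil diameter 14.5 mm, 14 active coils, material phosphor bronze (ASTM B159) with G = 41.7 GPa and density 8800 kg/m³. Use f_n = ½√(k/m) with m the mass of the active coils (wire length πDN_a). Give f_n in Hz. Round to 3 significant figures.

k = Gd⁴/(8D³N_a) = (41.7×10³)(2.4⁴)/(8·14.5³·14) = 4.0519 N/mm = 4051.9 N/m
Wire length L = πDN_a = π·14.5·14 = 637.74 mm
m = ρ·(πd²/4)·L = 8800 × 4.5239×10⁻⁶ m² × 0.63774 m = 0.025389 kg
f_n = ½√(k/m) = 0.5·√(4051.9/0.025389) = 0.5·√(1.5959e+05) = 199.75 Hz

200 Hz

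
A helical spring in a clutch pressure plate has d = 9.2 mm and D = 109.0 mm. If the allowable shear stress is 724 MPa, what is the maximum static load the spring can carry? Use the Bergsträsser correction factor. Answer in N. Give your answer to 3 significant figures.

C = D/d = 109.0/9.2 = 11.8478
K_B = (4C+2)/(4C−3) = 49.391/44.391 = 1.1126
τ_max = K·8FD/(πd³) → F_max = τ_allow·πd³/(8DK)
F_max = 724·π·9.2³/(8·109.0·1.1126) = 1.7711e+06/970.22 = 1825.5 N

1830 N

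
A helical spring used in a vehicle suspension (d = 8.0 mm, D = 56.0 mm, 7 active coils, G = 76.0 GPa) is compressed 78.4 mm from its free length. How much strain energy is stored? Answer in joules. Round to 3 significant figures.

97.3 J

k = Gd⁴/(8D³N_a) = (76.0×10³)(8.0⁴)/(8·56.0³·7) = 31.653 N/mm
U = ½kδ² = 0.5 × 31.653 × 78.4² = 97280 N·mm = 97.28 J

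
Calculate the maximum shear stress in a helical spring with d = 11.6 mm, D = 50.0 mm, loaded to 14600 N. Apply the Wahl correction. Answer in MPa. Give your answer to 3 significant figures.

1630 MPa

Spring index C = D/d = 50.0/11.6 = 4.3103
K_W = (4C−1)/(4C−4) + 0.615/C = 16.241/13.241 + 0.1427 = 1.3692
τ₀ = 8FD/(πd³) = 8·14600·50.0/(π·11.6³) = 5.84e+06/4903.7 = 1190.9 MPa
τ_max = K·τ₀ = 1.3692 × 1190.9 = 1630.7 MPa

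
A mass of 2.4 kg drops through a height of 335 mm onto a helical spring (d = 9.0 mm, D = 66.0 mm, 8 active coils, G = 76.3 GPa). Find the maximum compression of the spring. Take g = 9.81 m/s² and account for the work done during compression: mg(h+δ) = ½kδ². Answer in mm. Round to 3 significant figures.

k = Gd⁴/(8D³N_a) = (76.3×10³)(9.0⁴)/(8·66.0³·8) = 27.207 N/mm
W = mg = 2.4 × 9.81 = 23.544 N
½kδ² − Wδ − Wh = 0 → δ = (W + √(W² + 2kWh))/k
δ = (23.544 + √(554.32 + 429178))/27.207 = (23.544 + 655.54)/27.207 = 24.96 mm

25.0 mm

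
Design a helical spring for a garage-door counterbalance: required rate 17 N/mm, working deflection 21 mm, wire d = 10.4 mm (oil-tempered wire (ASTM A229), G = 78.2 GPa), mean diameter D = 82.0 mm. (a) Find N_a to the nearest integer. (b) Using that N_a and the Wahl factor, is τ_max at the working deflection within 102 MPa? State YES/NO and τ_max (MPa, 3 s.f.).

N_a = Gd⁴/(8D³k) = (78.2×10³)(10.4⁴)/(8·82.0³·17) = 12.2 → N_a = 12
Actual rate k = Gd⁴/(8D³·12) = 17.283 N/mm
Working load F = kδ = 17.283·21 = 362.95 N
C = 82.0/10.4 = 7.8846; K_W = (4C−1)/(4C−4)+0.615/C = 1.1869
τ_max = K_W·8FD/(πd³) = 1.1869·67.375 = 79.97 MPa
τ_max ≤ 102 MPa → acceptable

(a) 12 coils; (b) YES, τ_max = 80.0 MPa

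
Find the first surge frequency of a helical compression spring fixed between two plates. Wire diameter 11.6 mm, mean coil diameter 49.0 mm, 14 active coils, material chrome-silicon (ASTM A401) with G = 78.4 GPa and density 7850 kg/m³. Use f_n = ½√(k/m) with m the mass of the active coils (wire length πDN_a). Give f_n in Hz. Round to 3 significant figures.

k = Gd⁴/(8D³N_a) = (78.4×10³)(11.6⁴)/(8·49.0³·14) = 107.73 N/mm = 1.0773e+05 N/m
Wire length L = πDN_a = π·49.0·14 = 2155.1 mm
m = ρ·(πd²/4)·L = 7850 × 105.68×10⁻⁶ m² × 2.1551 m = 1.7879 kg
f_n = ½√(k/m) = 0.5·√(1.0773e+05/1.7879) = 0.5·√(60255) = 122.73 Hz

123 Hz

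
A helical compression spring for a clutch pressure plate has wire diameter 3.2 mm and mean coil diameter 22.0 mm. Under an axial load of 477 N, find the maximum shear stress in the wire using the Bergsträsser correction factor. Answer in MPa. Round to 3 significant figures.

Spring index C = D/d = 22.0/3.2 = 6.8750
K_B = (4C+2)/(4C−3) = 29.500/24.500 = 1.2041
τ₀ = 8FD/(πd³) = 8·477·22.0/(π·3.2³) = 83952/102.94 = 815.51 MPa
τ_max = K·τ₀ = 1.2041 × 815.51 = 981.95 MPa

982 MPa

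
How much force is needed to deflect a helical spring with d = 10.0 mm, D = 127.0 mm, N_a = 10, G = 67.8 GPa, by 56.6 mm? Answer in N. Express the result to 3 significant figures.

k = Gd⁴/(8D³N_a) = (67.8×10³)(10.0⁴)/(8·127.0³·10) = 4.1374 N/mm
F = k·δ = 4.1374 × 56.6 = 234.18 N

234 N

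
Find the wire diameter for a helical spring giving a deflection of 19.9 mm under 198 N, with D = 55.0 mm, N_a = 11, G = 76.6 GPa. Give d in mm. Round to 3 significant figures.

Required rate k = F/δ = 198/19.9 = 9.9497 N/mm
d = (8D³N_a·k / G)^(1/4) = (8·55.0³·11·9.9497 / (76.6×10³))^0.25
  = (1901.8)^0.25 = 6.6037 mm

6.60 mm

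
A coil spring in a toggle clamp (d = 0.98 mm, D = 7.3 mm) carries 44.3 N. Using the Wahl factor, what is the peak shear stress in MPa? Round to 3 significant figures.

1050 MPa

Spring index C = D/d = 7.3/0.98 = 7.4490
K_W = (4C−1)/(4C−4) + 0.615/C = 28.796/25.796 + 0.0826 = 1.1989
τ₀ = 8FD/(πd³) = 8·44.3·7.3/(π·0.98³) = 2587.12/2.9568 = 874.96 MPa
τ_max = K·τ₀ = 1.1989 × 874.96 = 1049 MPa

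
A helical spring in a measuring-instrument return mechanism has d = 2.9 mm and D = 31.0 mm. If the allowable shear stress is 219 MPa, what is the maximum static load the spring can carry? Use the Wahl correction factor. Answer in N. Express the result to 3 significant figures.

C = D/d = 31.0/2.9 = 10.6897
K_W = (4C−1)/(4C−4) + 0.615/C = 41.759/38.759 + 0.0575 = 1.1349
τ_max = K·8FD/(πd³) → F_max = τ_allow·πd³/(8DK)
F_max = 219·π·2.9³/(8·31.0·1.1349) = 16780/281.46 = 59.616 N

59.6 N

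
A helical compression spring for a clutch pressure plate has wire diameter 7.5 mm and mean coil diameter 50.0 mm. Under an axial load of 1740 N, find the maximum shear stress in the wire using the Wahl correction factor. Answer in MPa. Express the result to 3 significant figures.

643 MPa

Spring index C = D/d = 50.0/7.5 = 6.6667
K_W = (4C−1)/(4C−4) + 0.615/C = 25.667/22.667 + 0.0922 = 1.2246
τ₀ = 8FD/(πd³) = 8·1740·50.0/(π·7.5³) = 696000/1325.4 = 525.14 MPa
τ_max = K·τ₀ = 1.2246 × 525.14 = 643.09 MPa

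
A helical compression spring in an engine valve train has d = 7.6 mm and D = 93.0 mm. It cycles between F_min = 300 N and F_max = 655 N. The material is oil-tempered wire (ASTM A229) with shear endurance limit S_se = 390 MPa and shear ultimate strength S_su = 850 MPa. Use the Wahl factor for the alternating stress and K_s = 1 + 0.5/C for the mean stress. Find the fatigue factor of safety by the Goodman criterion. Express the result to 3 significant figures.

C = D/d = 93.0/7.6 = 12.2368; K_W = (4C−1)/(4C−4)+0.615/C = 1.1170; K_s = 1+0.5/C = 1.0409
F_a = (F_max−F_min)/2 = 177.5 N; F_m = (F_max+F_min)/2 = 477.5 N
τ_a = K_W·8F_aD/(πd³) = 1.1170 × 95.759 = 106.96 MPa
τ_m = K_s·8F_mD/(πd³) = 1.0409 × 257.61 = 268.13 MPa
Goodman: 1/n_f = τ_a/S_se + τ_m/S_su = 106.96/390 + 268.13/850 = 0.27426 + 0.31545 = 0.58971
n_f = 1/0.58971 = 1.696

1.70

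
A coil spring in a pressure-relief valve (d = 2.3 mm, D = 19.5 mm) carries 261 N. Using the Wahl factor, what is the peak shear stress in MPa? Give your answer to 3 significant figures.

1250 MPa

Spring index C = D/d = 19.5/2.3 = 8.4783
K_W = (4C−1)/(4C−4) + 0.615/C = 32.913/29.913 + 0.0725 = 1.1728
τ₀ = 8FD/(πd³) = 8·261·19.5/(π·2.3³) = 40716/38.224 = 1065.2 MPa
τ_max = K·τ₀ = 1.1728 × 1065.2 = 1249.3 MPa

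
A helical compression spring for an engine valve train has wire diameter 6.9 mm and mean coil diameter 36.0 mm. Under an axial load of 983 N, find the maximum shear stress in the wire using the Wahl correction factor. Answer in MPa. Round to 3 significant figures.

Spring index C = D/d = 36.0/6.9 = 5.2174
K_W = (4C−1)/(4C−4) + 0.615/C = 19.870/16.870 + 0.1179 = 1.2957
τ₀ = 8FD/(πd³) = 8·983·36.0/(π·6.9³) = 283104/1032 = 274.31 MPa
τ_max = K·τ₀ = 1.2957 × 274.31 = 355.43 MPa

355 MPa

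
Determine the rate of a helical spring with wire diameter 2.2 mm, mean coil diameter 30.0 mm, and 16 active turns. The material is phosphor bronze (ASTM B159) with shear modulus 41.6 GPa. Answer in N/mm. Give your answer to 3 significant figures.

k = Gd⁴/(8D³N_a) = (41.6×10³ × 2.2⁴) / (8 × 30.0³ × 16)
  = 974505 / 3.456e+06 = 0.28197 N/mm

0.282 N/mm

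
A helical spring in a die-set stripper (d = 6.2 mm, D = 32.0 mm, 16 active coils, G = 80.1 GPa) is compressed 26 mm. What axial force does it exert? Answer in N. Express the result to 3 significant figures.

k = Gd⁴/(8D³N_a) = (80.1×10³)(6.2⁴)/(8·32.0³·16) = 28.219 N/mm
F = k·δ = 28.219 × 26 = 733.69 N

734 N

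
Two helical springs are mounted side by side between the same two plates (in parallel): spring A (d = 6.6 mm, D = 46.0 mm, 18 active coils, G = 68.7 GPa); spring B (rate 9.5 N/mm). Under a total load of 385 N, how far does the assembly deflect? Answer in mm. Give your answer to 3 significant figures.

k_A = Gd⁴/(8D³N_a) = (68.7×10³)(6.6⁴)/(8·46.0³·18) = 9.3003 N/mm
Parallel: k_eq = 9.3003 + 9.5 = 18.8 N/mm
δ = F/k_eq = 385/18.8 = 20.478 mm

20.5 mm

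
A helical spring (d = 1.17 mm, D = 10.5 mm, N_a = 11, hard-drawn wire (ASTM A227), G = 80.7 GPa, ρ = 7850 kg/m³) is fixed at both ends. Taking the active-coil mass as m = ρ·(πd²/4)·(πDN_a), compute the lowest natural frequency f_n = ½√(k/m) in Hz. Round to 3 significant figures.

348 Hz

k = Gd⁴/(8D³N_a) = (80.7×10³)(1.17⁴)/(8·10.5³·11) = 1.4845 N/mm = 1484.5 N/m
Wire length L = πDN_a = π·10.5·11 = 362.85 mm
m = ρ·(πd²/4)·L = 7850 × 1.0751×10⁻⁶ m² × 0.36285 m = 0.0030624 kg
f_n = ½√(k/m) = 0.5·√(1484.5/0.0030624) = 0.5·√(4.8473e+05) = 348.11 Hz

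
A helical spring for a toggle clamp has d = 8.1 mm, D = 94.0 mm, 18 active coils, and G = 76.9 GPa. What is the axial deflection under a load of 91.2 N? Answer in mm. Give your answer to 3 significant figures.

k = Gd⁴/(8D³N_a) = (76.9×10³)(8.1⁴)/(8·94.0³·18) = 2.7677 N/mm
δ = F/k = 91.2 / 2.7677 = 32.951 mm

33.0 mm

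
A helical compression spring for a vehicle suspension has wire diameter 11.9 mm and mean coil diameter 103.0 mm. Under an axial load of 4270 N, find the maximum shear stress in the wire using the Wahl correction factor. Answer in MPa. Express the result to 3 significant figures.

Spring index C = D/d = 103.0/11.9 = 8.6555
K_W = (4C−1)/(4C−4) + 0.615/C = 33.622/30.622 + 0.0711 = 1.1690
τ₀ = 8FD/(πd³) = 8·4270·103.0/(π·11.9³) = 3.51848e+06/5294.1 = 664.61 MPa
τ_max = K·τ₀ = 1.1690 × 664.61 = 776.94 MPa

777 MPa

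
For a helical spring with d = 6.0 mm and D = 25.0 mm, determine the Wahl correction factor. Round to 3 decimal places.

1.384

C = D/d = 25.0/6.0 = 4.1667
K_W = (4C−1)/(4C−4) + 0.615/C = 15.667/12.667 + 0.1476 = 1.3844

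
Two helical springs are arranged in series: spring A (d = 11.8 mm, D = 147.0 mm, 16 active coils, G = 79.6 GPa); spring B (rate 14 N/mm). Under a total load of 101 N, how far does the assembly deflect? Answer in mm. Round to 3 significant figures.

k_A = Gd⁴/(8D³N_a) = (79.6×10³)(11.8⁴)/(8·147.0³·16) = 3.7956 N/mm
Series: 1/k_eq = 1/3.7956 + 1/14 = 0.33489; k_eq = 2.986 N/mm
δ = F/k_eq = 101/2.986 = 33.824 mm

33.8 mm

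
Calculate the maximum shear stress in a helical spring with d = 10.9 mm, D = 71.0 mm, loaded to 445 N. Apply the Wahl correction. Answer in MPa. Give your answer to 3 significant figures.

76.4 MPa

Spring index C = D/d = 71.0/10.9 = 6.5138
K_W = (4C−1)/(4C−4) + 0.615/C = 25.055/22.055 + 0.0944 = 1.2304
τ₀ = 8FD/(πd³) = 8·445·71.0/(π·10.9³) = 252760/4068.5 = 62.127 MPa
τ_max = K·τ₀ = 1.2304 × 62.127 = 76.443 MPa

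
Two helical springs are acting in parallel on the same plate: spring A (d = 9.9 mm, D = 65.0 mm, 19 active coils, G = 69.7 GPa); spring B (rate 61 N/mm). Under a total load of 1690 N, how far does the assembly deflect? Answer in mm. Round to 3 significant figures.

21.9 mm

k_A = Gd⁴/(8D³N_a) = (69.7×10³)(9.9⁴)/(8·65.0³·19) = 16.039 N/mm
Parallel: k_eq = 16.039 + 61 = 77.039 N/mm
δ = F/k_eq = 1690/77.039 = 21.937 mm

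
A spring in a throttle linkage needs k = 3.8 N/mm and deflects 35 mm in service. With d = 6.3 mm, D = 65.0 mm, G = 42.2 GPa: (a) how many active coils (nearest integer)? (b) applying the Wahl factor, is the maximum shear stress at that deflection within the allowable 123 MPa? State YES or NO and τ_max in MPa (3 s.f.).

N_a = Gd⁴/(8D³k) = (42.2×10³)(6.3⁴)/(8·65.0³·3.8) = 7.963 → N_a = 8
Actual rate k = Gd⁴/(8D³·8) = 3.7823 N/mm
Working load F = kδ = 3.7823·35 = 132.38 N
C = 65.0/6.3 = 10.3175; K_W = (4C−1)/(4C−4)+0.615/C = 1.1401
τ_max = K_W·8FD/(πd³) = 1.1401·87.63 = 99.907 MPa
τ_max ≤ 123 MPa → acceptable

(a) 8 coils; (b) YES, τ_max = 99.9 MPa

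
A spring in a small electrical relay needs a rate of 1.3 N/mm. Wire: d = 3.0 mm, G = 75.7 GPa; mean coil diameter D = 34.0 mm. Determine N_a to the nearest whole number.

15

N_a = Gd⁴/(8D³k) = (75.7×10³ × 3.0⁴)/(8 × 34.0³ × 1.3)
    = 6.1317e+06 / 408762 = 15 → 15 coils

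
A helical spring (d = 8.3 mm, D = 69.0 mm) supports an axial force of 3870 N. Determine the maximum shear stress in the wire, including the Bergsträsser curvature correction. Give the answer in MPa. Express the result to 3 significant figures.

Spring index C = D/d = 69.0/8.3 = 8.3133
K_B = (4C+2)/(4C−3) = 35.253/30.253 = 1.1653
τ₀ = 8FD/(πd³) = 8·3870·69.0/(π·8.3³) = 2.13624e+06/1796.3 = 1189.2 MPa
τ_max = K·τ₀ = 1.1653 × 1189.2 = 1385.8 MPa

1390 MPa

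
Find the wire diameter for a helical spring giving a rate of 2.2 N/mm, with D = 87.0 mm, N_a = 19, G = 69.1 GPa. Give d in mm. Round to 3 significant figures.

d = (8D³N_a·k / G)^(1/4) = (8·87.0³·19·2.2 / (69.1×10³))^0.25
  = (3186.7)^0.25 = 7.5134 mm

7.51 mm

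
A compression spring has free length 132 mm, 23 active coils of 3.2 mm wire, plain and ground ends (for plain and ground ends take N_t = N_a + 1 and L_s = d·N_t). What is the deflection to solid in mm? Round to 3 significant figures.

N_t = 24; L_s = 3.2·24 = 76.8 mm
δ_solid = L₀ − L_s = 132 − 76.8 = 55.2 mm

55.2 mm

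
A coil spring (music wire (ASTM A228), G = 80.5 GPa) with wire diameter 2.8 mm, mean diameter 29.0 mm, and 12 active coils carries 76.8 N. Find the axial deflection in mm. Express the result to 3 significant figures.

k = Gd⁴/(8D³N_a) = (80.5×10³)(2.8⁴)/(8·29.0³·12) = 2.1133 N/mm
δ = F/k = 76.8 / 2.1133 = 36.341 mm

36.3 mm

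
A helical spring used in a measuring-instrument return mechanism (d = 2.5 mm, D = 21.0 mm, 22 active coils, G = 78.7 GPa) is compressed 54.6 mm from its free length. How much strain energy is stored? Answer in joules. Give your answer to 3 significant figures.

k = Gd⁴/(8D³N_a) = (78.7×10³)(2.5⁴)/(8·21.0³·22) = 1.8861 N/mm
U = ½kδ² = 0.5 × 1.8861 × 54.6² = 2811.4 N·mm = 2.8114 J

2.81 J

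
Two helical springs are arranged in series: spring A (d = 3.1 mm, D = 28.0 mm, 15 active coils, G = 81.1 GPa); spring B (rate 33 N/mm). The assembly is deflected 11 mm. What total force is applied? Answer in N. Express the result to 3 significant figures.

28.8 N

k_A = Gd⁴/(8D³N_a) = (81.1×10³)(3.1⁴)/(8·28.0³·15) = 2.8432 N/mm
Series: 1/k_eq = 1/2.8432 + 1/33 = 0.38202; k_eq = 2.6177 N/mm
F = k_eq·δ = 2.6177·11 = 28.795 N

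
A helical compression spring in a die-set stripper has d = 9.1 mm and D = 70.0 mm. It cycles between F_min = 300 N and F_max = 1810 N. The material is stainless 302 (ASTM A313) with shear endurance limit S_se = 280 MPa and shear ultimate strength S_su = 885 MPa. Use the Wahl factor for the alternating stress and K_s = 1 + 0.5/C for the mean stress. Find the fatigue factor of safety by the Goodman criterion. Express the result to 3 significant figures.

0.943

C = D/d = 70.0/9.1 = 7.6923; K_W = (4C−1)/(4C−4)+0.615/C = 1.1920; K_s = 1+0.5/C = 1.0650
F_a = (F_max−F_min)/2 = 755 N; F_m = (F_max+F_min)/2 = 1055 N
τ_a = K_W·8F_aD/(πd³) = 1.1920 × 178.59 = 212.88 MPa
τ_m = K_s·8F_mD/(πd³) = 1.0650 × 249.56 = 265.78 MPa
Goodman: 1/n_f = τ_a/S_se + τ_m/S_su = 212.88/280 + 265.78/885 = 0.76030 + 0.30031 = 1.0606
n_f = 1/1.0606 = 0.9429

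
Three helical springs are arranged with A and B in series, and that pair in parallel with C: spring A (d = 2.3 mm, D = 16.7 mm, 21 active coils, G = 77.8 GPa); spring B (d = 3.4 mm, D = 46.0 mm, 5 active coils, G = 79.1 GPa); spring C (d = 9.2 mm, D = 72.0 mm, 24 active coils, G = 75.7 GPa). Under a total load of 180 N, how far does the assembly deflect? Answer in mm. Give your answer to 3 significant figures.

k_A = Gd⁴/(8D³N_a) = (77.8×10³)(2.3⁴)/(8·16.7³·21) = 2.7825 N/mm
k_B = Gd⁴/(8D³N_a) = (79.1×10³)(3.4⁴)/(8·46.0³·5) = 2.7149 N/mm
k_C = Gd⁴/(8D³N_a) = (75.7×10³)(9.2⁴)/(8·72.0³·24) = 7.5674 N/mm
Springs A,B series: k_AB = 1/(1/2.7825+1/2.7149) = 1.3741 N/mm; parallel with C: k_eq = 1.3741+7.5674 = 8.9416 N/mm
δ = F/k_eq = 180/8.9416 = 20.131 mm

20.1 mm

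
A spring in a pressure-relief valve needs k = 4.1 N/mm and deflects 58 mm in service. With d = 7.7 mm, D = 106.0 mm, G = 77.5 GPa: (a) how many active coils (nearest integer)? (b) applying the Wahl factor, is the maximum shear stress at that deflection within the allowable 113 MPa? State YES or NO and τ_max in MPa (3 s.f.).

N_a = Gd⁴/(8D³k) = (77.5×10³)(7.7⁴)/(8·106.0³·4.1) = 6.974 → N_a = 7
Actual rate k = Gd⁴/(8D³·7) = 4.0847 N/mm
Working load F = kδ = 4.0847·58 = 236.91 N
C = 106.0/7.7 = 13.7662; K_W = (4C−1)/(4C−4)+0.615/C = 1.1034
τ_max = K_W·8FD/(πd³) = 1.1034·140.08 = 154.56 MPa
τ_max > 113 MPa → exceeds allowable

(a) 7 coils; (b) NO, τ_max = 155 MPa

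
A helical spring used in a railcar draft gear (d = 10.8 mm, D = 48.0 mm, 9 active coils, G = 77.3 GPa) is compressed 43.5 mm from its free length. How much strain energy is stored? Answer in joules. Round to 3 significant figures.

k = Gd⁴/(8D³N_a) = (77.3×10³)(10.8⁴)/(8·48.0³·9) = 132.07 N/mm
U = ½kδ² = 0.5 × 132.07 × 43.5² = 1.2496e+05 N·mm = 124.96 J

125 J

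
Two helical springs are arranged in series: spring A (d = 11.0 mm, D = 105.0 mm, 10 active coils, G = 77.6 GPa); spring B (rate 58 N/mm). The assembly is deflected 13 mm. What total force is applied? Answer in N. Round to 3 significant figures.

132 N

k_A = Gd⁴/(8D³N_a) = (77.6×10³)(11.0⁴)/(8·105.0³·10) = 12.268 N/mm
Series: 1/k_eq = 1/12.268 + 1/58 = 0.098754; k_eq = 10.126 N/mm
F = k_eq·δ = 10.126·13 = 131.64 N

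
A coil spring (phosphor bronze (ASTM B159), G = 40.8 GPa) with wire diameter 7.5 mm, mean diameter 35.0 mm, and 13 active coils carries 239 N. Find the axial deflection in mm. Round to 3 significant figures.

8.26 mm

k = Gd⁴/(8D³N_a) = (40.8×10³)(7.5⁴)/(8·35.0³·13) = 28.951 N/mm
δ = F/k = 239 / 28.951 = 8.2552 mm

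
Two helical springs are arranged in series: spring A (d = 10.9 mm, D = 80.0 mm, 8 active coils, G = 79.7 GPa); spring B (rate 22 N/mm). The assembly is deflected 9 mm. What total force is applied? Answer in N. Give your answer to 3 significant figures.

k_A = Gd⁴/(8D³N_a) = (79.7×10³)(10.9⁴)/(8·80.0³·8) = 34.333 N/mm
Series: 1/k_eq = 1/34.333 + 1/22 = 0.074581; k_eq = 13.408 N/mm
F = k_eq·δ = 13.408·9 = 120.67 N

121 N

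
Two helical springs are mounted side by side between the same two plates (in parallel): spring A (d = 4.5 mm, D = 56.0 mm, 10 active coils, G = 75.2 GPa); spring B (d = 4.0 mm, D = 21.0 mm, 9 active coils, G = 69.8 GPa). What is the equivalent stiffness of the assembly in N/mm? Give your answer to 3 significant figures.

29.0 N/mm

k_A = Gd⁴/(8D³N_a) = (75.2×10³)(4.5⁴)/(8·56.0³·10) = 2.1949 N/mm
k_B = Gd⁴/(8D³N_a) = (69.8×10³)(4.0⁴)/(8·21.0³·9) = 26.798 N/mm
Parallel: k_eq = 2.1949 + 26.798 = 28.993 N/mm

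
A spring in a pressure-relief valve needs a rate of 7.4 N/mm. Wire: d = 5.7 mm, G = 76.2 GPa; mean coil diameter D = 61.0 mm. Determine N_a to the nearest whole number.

N_a = Gd⁴/(8D³k) = (76.2×10³ × 5.7⁴)/(8 × 61.0³ × 7.4)
    = 8.04367e+07 / 1.34373e+07 = 5.986 → 6 coils

6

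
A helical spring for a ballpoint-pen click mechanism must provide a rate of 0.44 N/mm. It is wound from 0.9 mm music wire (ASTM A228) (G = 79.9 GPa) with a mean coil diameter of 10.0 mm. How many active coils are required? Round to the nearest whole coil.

N_a = Gd⁴/(8D³k) = (79.9×10³ × 0.9⁴)/(8 × 10.0³ × 0.44)
    = 52422.4 / 3520 = 14.89 → 15 coils

15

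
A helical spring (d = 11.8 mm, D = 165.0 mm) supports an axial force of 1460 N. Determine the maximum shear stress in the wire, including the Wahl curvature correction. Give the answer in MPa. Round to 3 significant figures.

Spring index C = D/d = 165.0/11.8 = 13.9831
K_W = (4C−1)/(4C−4) + 0.615/C = 54.932/51.932 + 0.0440 = 1.1017
τ₀ = 8FD/(πd³) = 8·1460·165.0/(π·11.8³) = 1.9272e+06/5161.7 = 373.36 MPa
τ_max = K·τ₀ = 1.1017 × 373.36 = 411.35 MPa

411 MPa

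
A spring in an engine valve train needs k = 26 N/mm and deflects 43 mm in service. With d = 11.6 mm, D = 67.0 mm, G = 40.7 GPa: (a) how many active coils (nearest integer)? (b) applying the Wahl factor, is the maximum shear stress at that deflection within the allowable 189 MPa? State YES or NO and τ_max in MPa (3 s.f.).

(a) 12 coils; (b) YES, τ_max = 152 MPa

N_a = Gd⁴/(8D³k) = (40.7×10³)(11.6⁴)/(8·67.0³·26) = 11.78 → N_a = 12
Actual rate k = Gd⁴/(8D³·12) = 25.523 N/mm
Working load F = kδ = 25.523·43 = 1097.5 N
C = 67.0/11.6 = 5.7759; K_W = (4C−1)/(4C−4)+0.615/C = 1.2635
τ_max = K_W·8FD/(πd³) = 1.2635·119.96 = 151.57 MPa
τ_max ≤ 189 MPa → acceptable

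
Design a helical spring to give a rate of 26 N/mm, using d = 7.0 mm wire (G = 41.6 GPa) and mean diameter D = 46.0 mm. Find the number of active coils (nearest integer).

5

N_a = Gd⁴/(8D³k) = (41.6×10³ × 7.0⁴)/(8 × 46.0³ × 26)
    = 9.98816e+07 / 2.02459e+07 = 4.933 → 5 coils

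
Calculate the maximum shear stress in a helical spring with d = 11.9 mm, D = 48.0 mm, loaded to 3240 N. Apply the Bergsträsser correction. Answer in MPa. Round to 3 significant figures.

Spring index C = D/d = 48.0/11.9 = 4.0336
K_B = (4C+2)/(4C−3) = 18.134/13.134 = 1.3807
τ₀ = 8FD/(πd³) = 8·3240·48.0/(π·11.9³) = 1.24416e+06/5294.1 = 235.01 MPa
τ_max = K·τ₀ = 1.3807 × 235.01 = 324.47 MPa

324 MPa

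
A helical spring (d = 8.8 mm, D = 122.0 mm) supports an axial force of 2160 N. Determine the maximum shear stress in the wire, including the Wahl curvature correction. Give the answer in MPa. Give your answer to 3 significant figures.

Spring index C = D/d = 122.0/8.8 = 13.8636
K_W = (4C−1)/(4C−4) + 0.615/C = 54.455/51.455 + 0.0444 = 1.1027
τ₀ = 8FD/(πd³) = 8·2160·122.0/(π·8.8³) = 2.10816e+06/2140.9 = 984.7 MPa
τ_max = K·τ₀ = 1.1027 × 984.7 = 1085.8 MPa

1090 MPa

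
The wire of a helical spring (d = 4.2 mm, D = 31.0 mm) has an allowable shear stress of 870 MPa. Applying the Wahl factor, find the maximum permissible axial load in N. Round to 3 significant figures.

680 N

C = D/d = 31.0/4.2 = 7.3810
K_W = (4C−1)/(4C−4) + 0.615/C = 28.524/25.524 + 0.0833 = 1.2009
τ_max = K·8FD/(πd³) → F_max = τ_allow·πd³/(8DK)
F_max = 870·π·4.2³/(8·31.0·1.2009) = 2.025e+05/297.81 = 679.94 N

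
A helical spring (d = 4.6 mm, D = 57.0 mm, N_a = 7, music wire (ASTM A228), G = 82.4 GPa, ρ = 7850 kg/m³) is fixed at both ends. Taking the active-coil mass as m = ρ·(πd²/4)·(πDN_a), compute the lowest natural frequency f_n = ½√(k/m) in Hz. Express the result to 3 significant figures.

k = Gd⁴/(8D³N_a) = (82.4×10³)(4.6⁴)/(8·57.0³·7) = 3.5575 N/mm = 3557.5 N/m
Wire length L = πDN_a = π·57.0·7 = 1253.5 mm
m = ρ·(πd²/4)·L = 7850 × 16.619×10⁻⁶ m² × 1.2535 m = 0.16353 kg
f_n = ½√(k/m) = 0.5·√(3557.5/0.16353) = 0.5·√(21754) = 73.747 Hz

73.7 Hz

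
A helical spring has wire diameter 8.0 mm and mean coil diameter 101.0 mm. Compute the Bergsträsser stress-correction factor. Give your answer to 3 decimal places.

1.105

C = D/d = 101.0/8.0 = 12.6250
K_B = (4C+2)/(4C−3) = 52.500/47.500 = 1.1053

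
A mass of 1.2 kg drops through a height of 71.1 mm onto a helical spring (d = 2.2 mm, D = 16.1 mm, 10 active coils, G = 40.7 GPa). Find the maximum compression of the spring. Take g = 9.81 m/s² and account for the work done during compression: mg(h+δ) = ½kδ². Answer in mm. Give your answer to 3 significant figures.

k = Gd⁴/(8D³N_a) = (40.7×10³)(2.2⁴)/(8·16.1³·10) = 2.8557 N/mm
W = mg = 1.2 × 9.81 = 11.772 N
½kδ² − Wδ − Wh = 0 → δ = (W + √(W² + 2kWh))/k
δ = (11.772 + √(138.58 + 4780.43))/2.8557 = (11.772 + 70.136)/2.8557 = 28.682 mm

28.7 mm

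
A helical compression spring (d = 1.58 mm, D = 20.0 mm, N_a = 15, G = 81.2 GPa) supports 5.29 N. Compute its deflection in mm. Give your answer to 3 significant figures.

k = Gd⁴/(8D³N_a) = (81.2×10³)(1.58⁴)/(8·20.0³·15) = 0.52712 N/mm
δ = F/k = 5.29 / 0.52712 = 10.036 mm

10.0 mm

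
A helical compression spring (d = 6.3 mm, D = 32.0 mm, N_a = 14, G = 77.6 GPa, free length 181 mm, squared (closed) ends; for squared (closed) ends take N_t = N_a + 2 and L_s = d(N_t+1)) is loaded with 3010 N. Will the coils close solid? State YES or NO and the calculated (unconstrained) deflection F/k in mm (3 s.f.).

k = Gd⁴/(8D³N_a) = (77.6×10³)(6.3⁴)/(8·32.0³·14) = 33.309 N/mm
N_t = 16; L_s = 6.3·17 = 107.1 mm; δ_solid = L₀ − L_s = 181 − 107.1 = 73.9 mm
δ = F/k = 3010/33.309 = 90.367 mm
δ ≥ δ_solid → spring goes solid

YES, δ = 90.4 mm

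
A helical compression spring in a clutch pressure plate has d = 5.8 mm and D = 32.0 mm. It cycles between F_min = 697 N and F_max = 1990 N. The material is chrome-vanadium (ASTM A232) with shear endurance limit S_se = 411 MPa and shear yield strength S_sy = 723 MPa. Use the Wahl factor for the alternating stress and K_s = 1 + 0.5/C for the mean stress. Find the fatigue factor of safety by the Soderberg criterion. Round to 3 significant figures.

C = D/d = 32.0/5.8 = 5.5172; K_W = (4C−1)/(4C−4)+0.615/C = 1.2775; K_s = 1+0.5/C = 1.0906
F_a = (F_max−F_min)/2 = 646.5 N; F_m = (F_max+F_min)/2 = 1343.5 N
τ_a = K_W·8F_aD/(πd³) = 1.2775 × 270.01 = 344.93 MPa
τ_m = K_s·8F_mD/(πd³) = 1.0906 × 561.1 = 611.95 MPa
Soderberg: 1/n_f = τ_a/S_se + τ_m/S_sy = 344.93/411 + 611.95/723 = 0.83925 + 0.84641 = 1.6857
n_f = 1/1.6857 = 0.5932

0.593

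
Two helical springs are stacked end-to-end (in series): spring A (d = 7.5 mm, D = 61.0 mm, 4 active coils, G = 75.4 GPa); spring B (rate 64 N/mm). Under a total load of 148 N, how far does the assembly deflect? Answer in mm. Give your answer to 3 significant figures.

6.82 mm

k_A = Gd⁴/(8D³N_a) = (75.4×10³)(7.5⁴)/(8·61.0³·4) = 32.846 N/mm
Series: 1/k_eq = 1/32.846 + 1/64 = 0.04607; k_eq = 21.706 N/mm
δ = F/k_eq = 148/21.706 = 6.8184 mm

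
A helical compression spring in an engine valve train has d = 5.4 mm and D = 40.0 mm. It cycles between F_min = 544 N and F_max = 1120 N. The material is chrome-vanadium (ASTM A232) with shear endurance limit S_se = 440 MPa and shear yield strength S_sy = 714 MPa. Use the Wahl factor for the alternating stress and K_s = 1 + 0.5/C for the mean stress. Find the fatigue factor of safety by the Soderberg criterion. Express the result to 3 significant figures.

C = D/d = 40.0/5.4 = 7.4074; K_W = (4C−1)/(4C−4)+0.615/C = 1.2001; K_s = 1+0.5/C = 1.0675
F_a = (F_max−F_min)/2 = 288 N; F_m = (F_max+F_min)/2 = 832 N
τ_a = K_W·8F_aD/(πd³) = 1.2001 × 186.3 = 223.57 MPa
τ_m = K_s·8F_mD/(πd³) = 1.0675 × 538.2 = 574.53 MPa
Soderberg: 1/n_f = τ_a/S_se + τ_m/S_sy = 223.57/440 + 574.53/714 = 0.50812 + 0.80466 = 1.3128
n_f = 1/1.3128 = 0.7617

0.762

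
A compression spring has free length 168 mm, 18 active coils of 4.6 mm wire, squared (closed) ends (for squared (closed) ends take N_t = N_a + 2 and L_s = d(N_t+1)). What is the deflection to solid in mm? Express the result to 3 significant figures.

71.4 mm

N_t = 20; L_s = 4.6·21 = 96.6 mm
δ_solid = L₀ − L_s = 168 − 96.6 = 71.4 mm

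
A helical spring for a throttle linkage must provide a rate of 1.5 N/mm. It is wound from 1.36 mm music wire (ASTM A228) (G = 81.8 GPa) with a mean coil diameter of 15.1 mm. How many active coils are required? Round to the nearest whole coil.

N_a = Gd⁴/(8D³k) = (81.8×10³ × 1.36⁴)/(8 × 15.1³ × 1.5)
    = 279839 / 41315.4 = 6.773 → 7 coils

7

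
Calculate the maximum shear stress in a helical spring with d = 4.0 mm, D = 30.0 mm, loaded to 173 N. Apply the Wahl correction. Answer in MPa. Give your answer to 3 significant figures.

247 MPa

Spring index C = D/d = 30.0/4.0 = 7.5000
K_W = (4C−1)/(4C−4) + 0.615/C = 29.000/26.000 + 0.0820 = 1.1974
τ₀ = 8FD/(πd³) = 8·173·30.0/(π·4.0³) = 41520/201.06 = 206.5 MPa
τ_max = K·τ₀ = 1.1974 × 206.5 = 247.26 MPa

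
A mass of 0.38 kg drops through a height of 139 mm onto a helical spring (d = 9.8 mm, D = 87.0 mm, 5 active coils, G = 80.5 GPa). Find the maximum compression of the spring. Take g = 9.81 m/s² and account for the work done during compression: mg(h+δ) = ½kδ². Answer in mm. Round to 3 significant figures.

6.20 mm

k = Gd⁴/(8D³N_a) = (80.5×10³)(9.8⁴)/(8·87.0³·5) = 28.189 N/mm
W = mg = 0.38 × 9.81 = 3.7278 N
½kδ² − Wδ − Wh = 0 → δ = (W + √(W² + 2kWh))/k
δ = (3.7278 + √(13.896 + 29213.2))/28.189 = (3.7278 + 170.96)/28.189 = 6.197 mm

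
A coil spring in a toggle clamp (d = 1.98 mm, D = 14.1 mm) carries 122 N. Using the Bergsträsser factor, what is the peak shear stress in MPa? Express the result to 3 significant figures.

Spring index C = D/d = 14.1/1.98 = 7.1212
K_B = (4C+2)/(4C−3) = 30.485/25.485 = 1.1962
τ₀ = 8FD/(πd³) = 8·122·14.1/(π·1.98³) = 13761.6/24.386 = 564.32 MPa
τ_max = K·τ₀ = 1.1962 × 564.32 = 675.03 MPa

675 MPa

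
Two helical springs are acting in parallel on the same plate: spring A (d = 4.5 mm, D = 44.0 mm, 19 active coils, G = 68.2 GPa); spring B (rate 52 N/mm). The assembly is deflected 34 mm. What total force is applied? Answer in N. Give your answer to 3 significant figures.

k_A = Gd⁴/(8D³N_a) = (68.2×10³)(4.5⁴)/(8·44.0³·19) = 2.1599 N/mm
Parallel: k_eq = 2.1599 + 52 = 54.16 N/mm
F = k_eq·δ = 54.16·34 = 1841.4 N

1840 N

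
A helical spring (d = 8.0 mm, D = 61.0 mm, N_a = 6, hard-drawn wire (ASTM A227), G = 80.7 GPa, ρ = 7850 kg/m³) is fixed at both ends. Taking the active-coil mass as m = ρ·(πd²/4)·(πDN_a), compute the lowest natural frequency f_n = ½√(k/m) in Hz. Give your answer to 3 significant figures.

129 Hz

k = Gd⁴/(8D³N_a) = (80.7×10³)(8.0⁴)/(8·61.0³·6) = 30.339 N/mm = 30339 N/m
Wire length L = πDN_a = π·61.0·6 = 1149.8 mm
m = ρ·(πd²/4)·L = 7850 × 50.265×10⁻⁶ m² × 1.1498 m = 0.4537 kg
f_n = ½√(k/m) = 0.5·√(30339/0.4537) = 0.5·√(66870) = 129.3 Hz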